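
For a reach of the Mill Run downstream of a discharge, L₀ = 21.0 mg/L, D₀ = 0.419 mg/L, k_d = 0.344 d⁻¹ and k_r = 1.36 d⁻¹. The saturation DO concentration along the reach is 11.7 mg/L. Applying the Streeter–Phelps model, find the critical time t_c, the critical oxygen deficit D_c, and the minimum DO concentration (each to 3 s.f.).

t_c ≈ 1.29 d; D_c ≈ 3.40 mg/L; min DO ≈ 8.30 mg/L

With k_r/k_d = 3.953 and 1 − D₀(k_r−k_d)/(k_d L₀) = 0.9411,
t_c = ln(3.953 × 0.9411) / (1.36 − 0.344) = ln(3.721) / 1.016 = 1.314/1.016 = 1.293 d.
D_c = (k_d/k_r) L₀ e^(−k_d t_c) = (0.344/1.36) × 21.0 × e^(−0.344×1.293) = 0.2529 × 21.0 × 0.6409 = 3.404 mg/L.
Minimum DO = C_s − D_c = 11.7 − 3.404 = 8.296 mg/L.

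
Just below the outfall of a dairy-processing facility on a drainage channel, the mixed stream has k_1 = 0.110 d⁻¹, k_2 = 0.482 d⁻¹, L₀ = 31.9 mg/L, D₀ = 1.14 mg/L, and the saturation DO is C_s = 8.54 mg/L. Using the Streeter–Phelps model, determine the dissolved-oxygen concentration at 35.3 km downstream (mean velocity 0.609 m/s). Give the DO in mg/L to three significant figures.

Travel time t = x/v = 35.3 km / (0.609 m/s) = 35300 m / 0.609 m/s = 57960 s = 0.6709 d.
k_1 L₀/(k_2−k_1) = 0.110×31.9/(0.482−0.110) = 3.509/0.3720 = 9.433 mg/L.
e^(−k_1 t) = e^(−0.110×0.6709) = 0.9289; e^(−k_2 t) = e^(−0.482×0.6709) = 0.7237.
D = 9.433 × (0.9289 − 0.7237) + 1.14 × 0.7237 = 1.935 + 0.8250 = 2.760 mg/L.
DO = C_s − D = 8.54 − 2.760 = 5.780 mg/L.

DO ≈ 5.78 mg/L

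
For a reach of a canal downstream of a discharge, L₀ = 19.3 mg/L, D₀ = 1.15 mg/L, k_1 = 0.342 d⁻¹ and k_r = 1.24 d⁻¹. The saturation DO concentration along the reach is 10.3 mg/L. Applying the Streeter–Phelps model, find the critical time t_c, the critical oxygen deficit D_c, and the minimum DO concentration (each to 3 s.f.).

t_c = [1/(k_r−k_1)] ln[(k_r/k_1)(1 − D₀(k_r−k_1)/(k_1 L₀))]
= [1/(1.24−0.342)] ln[(1.24/0.342)(1 − 1.15×0.8980/(0.342×19.3))]
= (1/0.8980) ln[3.626 × 0.8435] = 1.114 × ln(3.058) = 1.114 × 1.118 = 1.245 d.
D_c = (k_1/k_r) L₀ e^(−k_1 t_c) = (0.342/1.24) × 19.3 × e^(−0.342×1.245) = 0.2758 × 19.3 × 0.6533 = 3.477 mg/L.
Minimum DO = C_s − D_c = 10.3 − 3.477 = 6.823 mg/L.

t_c ≈ 1.24 d; D_c ≈ 3.48 mg/L; min DO ≈ 6.82 mg/L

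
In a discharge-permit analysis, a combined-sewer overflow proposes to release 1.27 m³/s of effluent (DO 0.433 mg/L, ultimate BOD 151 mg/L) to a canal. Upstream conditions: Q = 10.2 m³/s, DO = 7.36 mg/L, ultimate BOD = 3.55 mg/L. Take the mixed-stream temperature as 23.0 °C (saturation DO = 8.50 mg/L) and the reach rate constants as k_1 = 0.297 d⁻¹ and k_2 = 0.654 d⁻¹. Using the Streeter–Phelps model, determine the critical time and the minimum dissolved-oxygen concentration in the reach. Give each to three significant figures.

t_c ≈ 1.87 d; minimum DO ≈ 3.32 mg/L

Mixed DO = (10.2×7.36 + 1.27×0.433)/(10.2+1.27) = 75.62/11.47 = 6.593 mg/L.
Mixed L₀ = (10.2×3.55 + 1.27×151)/(11.47) = 228.0/11.47 = 19.88 mg/L.
Initial deficit D₀ = C_s − DO₀ = 8.50 − 6.593 = 1.907 mg/L.
t_c = (1/0.3570) ln[(0.654/0.297)(1 − 1.907×0.3570/(0.297×19.88))] = 2.801 × ln(1.948) = 1.868 d.
D_c = (0.297/0.654) × 19.88 × e^(−0.297×1.868) = 0.4541 × 19.88 × 0.5742 = 5.183 mg/L.
Minimum DO = 8.50 − 5.183 = 3.317 mg/L.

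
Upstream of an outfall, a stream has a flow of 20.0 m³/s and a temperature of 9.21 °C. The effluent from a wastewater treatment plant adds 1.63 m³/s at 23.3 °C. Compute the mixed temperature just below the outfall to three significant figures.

Flow-weighted mixing: C = (Q_r C_r + Q_w C_w)/(Q_r + Q_w)
= (20.0×9.21 + 1.63×23.3)/(20.0 + 1.63) = 222.2/21.63 = 10.27 °C.

10.3 °C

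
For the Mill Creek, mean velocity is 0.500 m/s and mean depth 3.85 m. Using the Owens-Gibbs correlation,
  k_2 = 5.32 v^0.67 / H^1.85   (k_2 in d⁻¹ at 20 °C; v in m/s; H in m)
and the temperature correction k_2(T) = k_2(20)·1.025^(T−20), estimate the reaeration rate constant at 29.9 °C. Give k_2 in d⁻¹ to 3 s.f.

k_2(20) = 5.32 × 0.500^0.67 / 3.85^1.85 = 5.32 × 0.6285 / 12.11 = 0.2761 d⁻¹.
k_2(29.9) = 0.2761 × 1.025^(29.9−20) = 0.2761 × 1.277 = 0.3526 d⁻¹.

k_2 ≈ 0.353 d⁻¹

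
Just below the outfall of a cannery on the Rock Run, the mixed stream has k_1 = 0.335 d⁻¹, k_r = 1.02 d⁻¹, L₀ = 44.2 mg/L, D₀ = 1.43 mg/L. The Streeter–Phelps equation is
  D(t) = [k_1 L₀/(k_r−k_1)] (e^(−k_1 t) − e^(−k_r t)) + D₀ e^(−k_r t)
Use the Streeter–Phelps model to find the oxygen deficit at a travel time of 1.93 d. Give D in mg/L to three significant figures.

D ≈ 8.50 mg/L

k_1 L₀/(k_r−k_1) = 0.335×44.2/(1.02−0.335) = 14.81/0.6850 = 21.62 mg/L.
e^(−k_1 t) = e^(−0.335×1.930) = 0.5238; e^(−k_r t) = e^(−1.02×1.930) = 0.1397.
D = 21.62 × (0.5238 − 0.1397) + 1.43 × 0.1397 = 8.305 + 0.1997 = 8.505 mg/L.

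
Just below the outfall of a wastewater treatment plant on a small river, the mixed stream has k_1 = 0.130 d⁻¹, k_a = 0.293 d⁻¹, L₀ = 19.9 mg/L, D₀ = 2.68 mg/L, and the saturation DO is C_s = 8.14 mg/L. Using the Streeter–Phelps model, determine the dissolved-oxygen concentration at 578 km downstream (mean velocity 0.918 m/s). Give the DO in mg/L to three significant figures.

Travel time t = x/v = 578 km / (0.918 m/s) = 578000 m / 0.918 m/s = 629600 s = 7.287 d.
k_1 L₀/(k_a−k_1) = 0.130×19.9/(0.293−0.130) = 2.587/0.1630 = 15.87 mg/L.
e^(−k_1 t) = e^(−0.130×7.287) = 0.3878; e^(−k_a t) = e^(−0.293×7.287) = 0.1182.
D = 15.87 × (0.3878 − 0.1182) + 2.68 × 0.1182 = 4.278 + 0.3168 = 4.595 mg/L.
DO = C_s − D = 8.14 − 4.595 = 3.545 mg/L.

DO ≈ 3.55 mg/L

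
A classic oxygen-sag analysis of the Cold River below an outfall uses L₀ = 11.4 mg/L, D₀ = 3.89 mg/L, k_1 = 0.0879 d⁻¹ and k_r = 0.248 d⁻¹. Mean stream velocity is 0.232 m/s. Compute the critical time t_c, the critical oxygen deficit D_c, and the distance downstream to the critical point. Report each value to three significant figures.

t_c ≈ 0.410 d; D_c ≈ 3.90 mg/L; x_c ≈ 8.22 km

With k_r/k_1 = 2.821 and 1 − D₀(k_r−k_1)/(k_1 L₀) = 0.3785,
t_c = ln(2.821 × 0.3785) / (0.248 − 0.0879) = ln(1.068) / 0.1601 = 0.06567/0.1601 = 0.4102 d.
L(t_c) = L₀ e^(−k_1 t_c) = 11.4 × 0.9646 = 11.00 mg/L, and at the critical point k_r D_c = k_1 L, so D_c = (0.0879/0.248) × 11.00 = 3.897 mg/L.
x_c = v t_c = 0.232 m/s × 0.4102 d × 86400 s/d = 8222 m ≈ 8.22 km.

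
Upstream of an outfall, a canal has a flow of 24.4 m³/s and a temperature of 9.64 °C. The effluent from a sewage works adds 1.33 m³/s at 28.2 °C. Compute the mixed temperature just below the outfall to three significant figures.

10.6 °C

Flow-weighted mixing: C = (Q_r C_r + Q_w C_w)/(Q_r + Q_w)
= (24.4×9.64 + 1.33×28.2)/(24.4 + 1.33) = 272.7/25.73 = 10.60 °C.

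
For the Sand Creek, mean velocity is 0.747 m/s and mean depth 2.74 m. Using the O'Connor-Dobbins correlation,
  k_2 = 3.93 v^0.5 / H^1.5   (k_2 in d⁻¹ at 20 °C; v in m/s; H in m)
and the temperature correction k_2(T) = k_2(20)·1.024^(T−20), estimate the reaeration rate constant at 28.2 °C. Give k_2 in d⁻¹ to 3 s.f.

k_2(20) = 3.93 × 0.747^0.5 / 2.74^1.5 = 3.93 × 0.8643 / 4.536 = 0.7489 d⁻¹.
k_2(28.2) = 0.7489 × 1.024^(28.2−20) = 0.7489 × 1.215 = 0.9097 d⁻¹.

k_2 ≈ 0.910 d⁻¹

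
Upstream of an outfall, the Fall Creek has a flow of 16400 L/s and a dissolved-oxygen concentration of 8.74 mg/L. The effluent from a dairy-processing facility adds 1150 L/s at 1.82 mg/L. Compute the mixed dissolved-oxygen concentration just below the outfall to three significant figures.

Flow-weighted mixing: C = (Q_r C_r + Q_w C_w)/(Q_r + Q_w)
= (16400×8.74 + 1150×1.82)/(16400 + 1150) = 145400/17550 = 8.287 mg/L.

8.29 mg/L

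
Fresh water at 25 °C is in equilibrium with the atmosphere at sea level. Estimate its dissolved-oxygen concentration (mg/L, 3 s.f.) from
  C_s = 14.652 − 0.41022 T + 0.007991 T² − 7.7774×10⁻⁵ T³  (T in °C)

C_s = 14.652 − 0.41022×25 + 0.007991×25² − 7.7774×10⁻⁵×25³ = 8.176 mg/L.

C_s ≈ 8.18 mg/L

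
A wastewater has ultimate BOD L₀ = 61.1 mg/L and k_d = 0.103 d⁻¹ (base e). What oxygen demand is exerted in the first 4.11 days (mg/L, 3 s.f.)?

y ≈ 21.1 mg/L

y_t = L₀(1 − e^(−k_d t)) = 61.1 × (1 − e^(−0.103×4.11))
= 61.1 × (1 − 0.6549) = 61.1 × 0.3451 = 21.09 mg/L.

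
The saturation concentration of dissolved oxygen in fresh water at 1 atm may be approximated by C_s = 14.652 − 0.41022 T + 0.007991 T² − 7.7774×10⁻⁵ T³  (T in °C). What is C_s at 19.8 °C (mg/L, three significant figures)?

C_s = 14.652 − 0.41022×19.8 + 0.007991×19.8² − 7.7774×10⁻⁵×19.8³ = 9.059 mg/L.

C_s ≈ 9.06 mg/L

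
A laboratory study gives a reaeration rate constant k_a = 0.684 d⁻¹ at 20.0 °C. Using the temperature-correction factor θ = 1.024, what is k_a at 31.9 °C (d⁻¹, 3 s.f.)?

k_a(T₂) = k_a(T₁) · θ^(T₂−T₁) = 0.684 × 1.024^(31.9−20.0)
= 0.684 × 1.024^11.9 = 0.684 × 1.326 = 0.9070 d⁻¹.

k_a ≈ 0.907 d⁻¹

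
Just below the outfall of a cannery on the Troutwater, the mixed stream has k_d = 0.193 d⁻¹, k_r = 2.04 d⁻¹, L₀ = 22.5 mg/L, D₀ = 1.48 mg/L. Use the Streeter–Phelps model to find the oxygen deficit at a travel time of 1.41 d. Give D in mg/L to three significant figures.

D ≈ 1.74 mg/L

k_d L₀/(k_r−k_d) = 0.193×22.5/(2.04−0.193) = 4.343/1.847 = 2.351 mg/L.
e^(−k_d t) = e^(−0.193×1.410) = 0.7618; e^(−k_r t) = e^(−2.04×1.410) = 0.05634.
D = 2.351 × (0.7618 − 0.05634) + 1.48 × 0.05634 = 1.659 + 0.08338 = 1.742 mg/L.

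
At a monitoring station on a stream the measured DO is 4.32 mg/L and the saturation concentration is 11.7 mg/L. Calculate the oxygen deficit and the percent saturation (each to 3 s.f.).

D ≈ 7.38 mg/L; 36.9 % saturation

D = C_s − C = 11.7 − 4.32 = 7.38 mg/L.
% saturation = 4.32/11.7 × 100 = 36.9 %.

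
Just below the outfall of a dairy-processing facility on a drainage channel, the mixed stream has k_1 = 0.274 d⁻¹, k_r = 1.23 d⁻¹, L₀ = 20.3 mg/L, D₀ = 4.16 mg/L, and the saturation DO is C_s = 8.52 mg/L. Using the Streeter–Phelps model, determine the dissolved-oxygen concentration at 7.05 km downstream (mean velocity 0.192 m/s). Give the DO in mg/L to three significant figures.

Travel time t = x/v = 7.05 km / (0.192 m/s) = 7050 m / 0.192 m/s = 36720 s = 0.4250 d.
k_1 L₀/(k_r−k_1) = 0.274×20.3/(1.23−0.274) = 5.562/0.9560 = 5.818 mg/L.
e^(−k_1 t) = e^(−0.274×0.4250) = 0.8901; e^(−k_r t) = e^(−1.23×0.4250) = 0.5929.
D = 5.818 × (0.8901 − 0.5929) + 4.16 × 0.5929 = 1.729 + 2.466 = 4.196 mg/L.
DO = C_s − D = 8.52 − 4.196 = 4.324 mg/L.

DO ≈ 4.32 mg/L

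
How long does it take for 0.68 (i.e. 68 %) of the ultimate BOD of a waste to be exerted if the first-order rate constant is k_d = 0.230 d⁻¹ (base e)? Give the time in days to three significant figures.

t ≈ 4.95 d

y/L₀ = 1 − e^(−k_d t) = 0.68 ⇒ e^(−k_d t) = 0.320
t = −ln(0.320) / 0.230 = 1.139 / 0.230 = 4.954 d.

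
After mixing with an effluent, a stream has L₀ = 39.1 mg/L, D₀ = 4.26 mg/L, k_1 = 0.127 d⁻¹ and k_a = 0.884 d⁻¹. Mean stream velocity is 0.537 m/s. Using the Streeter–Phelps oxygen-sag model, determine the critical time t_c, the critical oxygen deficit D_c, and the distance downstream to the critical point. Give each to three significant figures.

t_c ≈ 1.18 d; D_c ≈ 4.84 mg/L; x_c ≈ 54.7 km

t_c = [1/(k_a−k_1)] ln[(k_a/k_1)(1 − D₀(k_a−k_1)/(k_1 L₀))]
= [1/(0.884−0.127)] ln[(0.884/0.127)(1 − 4.26×0.7570/(0.127×39.1))]
= (1/0.7570) ln[6.961 × 0.3506] = 1.321 × ln(2.440) = 1.321 × 0.8921 = 1.178 d.
D_c = (k_1/k_a) L₀ e^(−k_1 t_c) = (0.127/0.884) × 39.1 × e^(−0.127×1.178) = 0.1437 × 39.1 × 0.8610 = 4.836 mg/L.
x_c = v t_c = 0.537 m/s × 1.178 d × 86400 s/d = 54680 m ≈ 54.7 km.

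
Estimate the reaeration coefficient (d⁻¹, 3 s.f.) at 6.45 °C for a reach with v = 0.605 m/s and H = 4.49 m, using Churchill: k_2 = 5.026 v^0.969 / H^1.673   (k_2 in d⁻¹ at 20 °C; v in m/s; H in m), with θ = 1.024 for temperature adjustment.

k_2 ≈ 0.182 d⁻¹

k_2(20) = 5.026 × 0.605^0.969 / 4.49^1.673 = 5.026 × 0.6145 / 12.34 = 0.2503 d⁻¹.
k_2(6.45) = 0.2503 × 1.024^(6.45−20) = 0.2503 × 0.7252 = 0.1815 d⁻¹.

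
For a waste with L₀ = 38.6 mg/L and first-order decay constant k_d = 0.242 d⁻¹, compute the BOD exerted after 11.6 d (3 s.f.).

y_t = L₀(1 − e^(−k_d t)) = 38.6 × (1 − e^(−0.242×11.6))
= 38.6 × (1 − 0.06037) = 38.6 × 0.9396 = 36.27 mg/L.

y ≈ 36.3 mg/L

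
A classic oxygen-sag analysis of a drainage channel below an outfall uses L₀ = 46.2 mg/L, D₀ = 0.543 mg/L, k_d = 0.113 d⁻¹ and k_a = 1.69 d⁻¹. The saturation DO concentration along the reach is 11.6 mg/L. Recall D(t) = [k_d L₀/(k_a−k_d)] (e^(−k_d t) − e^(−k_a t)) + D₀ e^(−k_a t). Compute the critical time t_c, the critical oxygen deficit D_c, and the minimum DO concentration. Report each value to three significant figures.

t_c ≈ 1.60 d; D_c ≈ 2.58 mg/L; min DO ≈ 9.02 mg/L

With k_a/k_d = 14.96 and 1 − D₀(k_a−k_d)/(k_d L₀) = 0.8360,
t_c = ln(14.96 × 0.8360) / (1.69 − 0.113) = ln(12.50) / 1.577 = 2.526/1.577 = 1.602 d.
D_c = (k_d/k_a) L₀ e^(−k_d t_c) = (0.113/1.69) × 46.2 × e^(−0.113×1.602) = 0.06686 × 46.2 × 0.8344 = 2.578 mg/L.
Minimum DO = C_s − D_c = 11.6 − 2.578 = 9.022 mg/L.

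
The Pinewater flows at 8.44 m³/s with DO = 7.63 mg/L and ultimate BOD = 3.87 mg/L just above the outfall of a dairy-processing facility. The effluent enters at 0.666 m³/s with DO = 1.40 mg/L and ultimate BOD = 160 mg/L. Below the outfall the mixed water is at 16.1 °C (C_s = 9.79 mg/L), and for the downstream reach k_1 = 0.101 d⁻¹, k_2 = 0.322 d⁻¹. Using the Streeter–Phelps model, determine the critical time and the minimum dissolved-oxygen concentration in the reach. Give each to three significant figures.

Mixed DO = (8.44×7.63 + 0.666×1.40)/(8.44+0.666) = 65.33/9.106 = 7.174 mg/L.
Mixed L₀ = (8.44×3.87 + 0.666×160)/(9.106) = 139.2/9.106 = 15.29 mg/L.
Initial deficit D₀ = C_s − DO₀ = 9.79 − 7.174 = 2.616 mg/L.
t_c = (1/0.2210) ln[(0.322/0.101)(1 − 2.616×0.2210/(0.101×15.29))] = 4.525 × ln(1.995) = 3.124 d.
D_c = (0.101/0.322) × 15.29 × e^(−0.101×3.124) = 0.3137 × 15.29 × 0.7294 = 3.498 mg/L.
Minimum DO = 9.79 − 3.498 = 6.292 mg/L.

t_c ≈ 3.12 d; minimum DO ≈ 6.29 mg/L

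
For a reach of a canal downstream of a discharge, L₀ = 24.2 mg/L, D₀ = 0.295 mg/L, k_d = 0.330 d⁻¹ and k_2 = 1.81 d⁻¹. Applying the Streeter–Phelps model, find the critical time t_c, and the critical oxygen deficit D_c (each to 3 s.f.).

t_c ≈ 1.11 d; D_c ≈ 3.06 mg/L

t_c = [1/(k_2−k_d)] ln[(k_2/k_d)(1 − D₀(k_2−k_d)/(k_d L₀))]
= [1/(1.81−0.330)] ln[(1.81/0.330)(1 − 0.295×1.480/(0.330×24.2))]
= (1/1.480) ln[5.485 × 0.9453] = 0.6757 × ln(5.185) = 0.6757 × 1.646 = 1.112 d.
L(t_c) = L₀ e^(−k_d t_c) = 24.2 × 0.6928 = 16.77 mg/L, and at the critical point k_2 D_c = k_d L, so D_c = (0.330/1.81) × 16.77 = 3.057 mg/L.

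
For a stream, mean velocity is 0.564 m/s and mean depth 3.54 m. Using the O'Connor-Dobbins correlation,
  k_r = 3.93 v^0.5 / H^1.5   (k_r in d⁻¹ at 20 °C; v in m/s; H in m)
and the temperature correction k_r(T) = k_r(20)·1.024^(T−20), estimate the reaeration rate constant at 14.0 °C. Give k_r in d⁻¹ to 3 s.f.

k_r(20) = 3.93 × 0.564^0.5 / 3.54^1.5 = 3.93 × 0.7510 / 6.660 = 0.4431 d⁻¹.
k_r(14.0) = 0.4431 × 1.024^(14.0−20) = 0.4431 × 0.8674 = 0.3844 d⁻¹.

k_r ≈ 0.384 d⁻¹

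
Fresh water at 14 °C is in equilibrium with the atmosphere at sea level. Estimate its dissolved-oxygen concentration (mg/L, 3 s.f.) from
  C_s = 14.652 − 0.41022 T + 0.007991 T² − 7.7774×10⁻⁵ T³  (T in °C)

C_s ≈ 10.3 mg/L

C_s = 14.652 − 0.41022×14 + 0.007991×14² − 7.7774×10⁻⁵×14³ = 10.26 mg/L.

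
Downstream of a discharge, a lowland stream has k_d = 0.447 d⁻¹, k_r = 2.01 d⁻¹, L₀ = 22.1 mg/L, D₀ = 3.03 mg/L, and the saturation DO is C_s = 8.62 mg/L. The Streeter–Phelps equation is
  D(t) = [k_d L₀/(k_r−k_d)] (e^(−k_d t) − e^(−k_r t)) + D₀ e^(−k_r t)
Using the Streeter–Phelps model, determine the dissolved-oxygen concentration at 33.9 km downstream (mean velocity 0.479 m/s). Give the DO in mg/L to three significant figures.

Travel time t = x/v = 33.9 km / (0.479 m/s) = 33900 m / 0.479 m/s = 70770 s = 0.8191 d.
k_d L₀/(k_r−k_d) = 0.447×22.1/(2.01−0.447) = 9.879/1.563 = 6.320 mg/L.
e^(−k_d t) = e^(−0.447×0.8191) = 0.6934; e^(−k_r t) = e^(−2.01×0.8191) = 0.1927.
D = 6.320 × (0.6934 − 0.1927) + 3.03 × 0.1927 = 3.164 + 0.5840 = 3.748 mg/L.
DO = C_s − D = 8.62 − 3.748 = 4.872 mg/L.

DO ≈ 4.87 mg/L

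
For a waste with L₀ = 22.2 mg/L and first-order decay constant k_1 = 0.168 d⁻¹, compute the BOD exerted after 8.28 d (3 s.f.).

y_t = L₀(1 − e^(−k_1 t)) = 22.2 × (1 − e^(−0.168×8.28))
= 22.2 × (1 − 0.2488) = 22.2 × 0.7512 = 16.68 mg/L.

y ≈ 16.7 mg/L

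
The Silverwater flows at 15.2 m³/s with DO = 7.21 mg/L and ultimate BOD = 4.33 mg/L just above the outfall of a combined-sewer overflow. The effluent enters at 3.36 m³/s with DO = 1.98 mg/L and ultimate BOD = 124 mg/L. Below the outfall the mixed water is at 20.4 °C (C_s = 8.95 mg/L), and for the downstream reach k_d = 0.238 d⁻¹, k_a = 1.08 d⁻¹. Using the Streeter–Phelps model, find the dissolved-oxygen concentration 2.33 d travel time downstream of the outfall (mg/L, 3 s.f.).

Mixed DO = (15.2×7.21 + 3.36×1.98)/(15.2+3.36) = 116.2/18.56 = 6.263 mg/L.
Mixed L₀ = (15.2×4.33 + 3.36×124)/(18.56) = 482.5/18.56 = 25.99 mg/L.
Initial deficit D₀ = C_s − DO₀ = 8.95 − 6.263 = 2.687 mg/L.
D(2.33) = [0.238×25.99/(1.08−0.238)](e^(−0.238×2.33) − e^(−1.08×2.33)) + 2.687 e^(−1.08×2.33)
= 7.348 × (0.5743 − 0.08075) + 2.687 × 0.08075 = 3.844 mg/L.
DO = 8.95 − 3.844 = 5.106 mg/L.

DO ≈ 5.11 mg/L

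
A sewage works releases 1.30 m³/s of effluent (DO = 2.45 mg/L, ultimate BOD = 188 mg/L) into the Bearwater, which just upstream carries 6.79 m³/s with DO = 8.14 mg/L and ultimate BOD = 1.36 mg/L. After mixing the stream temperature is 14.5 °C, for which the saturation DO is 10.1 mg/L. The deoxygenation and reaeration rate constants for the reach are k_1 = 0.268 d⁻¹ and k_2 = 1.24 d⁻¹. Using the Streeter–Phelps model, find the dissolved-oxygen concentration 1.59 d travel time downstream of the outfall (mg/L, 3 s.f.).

Mixed DO = (6.79×8.14 + 1.30×2.45)/(6.79+1.30) = 58.46/8.090 = 7.226 mg/L.
Mixed L₀ = (6.79×1.36 + 1.30×188)/(8.090) = 253.6/8.090 = 31.35 mg/L.
Initial deficit D₀ = C_s − DO₀ = 10.1 − 7.226 = 2.874 mg/L.
D(1.59) = [0.268×31.35/(1.24−0.268)](e^(−0.268×1.59) − e^(−1.24×1.59)) + 2.874 e^(−1.24×1.59)
= 8.644 × (0.6530 − 0.1392) + 2.874 × 0.1392 = 4.842 mg/L.
DO = 10.1 − 4.842 = 5.258 mg/L.

DO ≈ 5.26 mg/L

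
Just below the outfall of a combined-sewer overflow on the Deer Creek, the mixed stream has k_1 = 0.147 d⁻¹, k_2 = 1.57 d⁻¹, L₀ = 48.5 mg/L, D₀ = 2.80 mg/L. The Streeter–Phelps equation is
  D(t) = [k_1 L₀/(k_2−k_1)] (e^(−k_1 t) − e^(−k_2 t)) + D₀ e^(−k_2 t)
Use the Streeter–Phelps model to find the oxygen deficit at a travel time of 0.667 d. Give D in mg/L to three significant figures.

k_1 L₀/(k_2−k_1) = 0.147×48.5/(1.57−0.147) = 7.129/1.423 = 5.010 mg/L.
e^(−k_1 t) = e^(−0.147×0.6670) = 0.9066; e^(−k_2 t) = e^(−1.57×0.6670) = 0.3509.
D = 5.010 × (0.9066 − 0.3509) + 2.80 × 0.3509 = 2.784 + 0.9826 = 3.767 mg/L.

D ≈ 3.77 mg/L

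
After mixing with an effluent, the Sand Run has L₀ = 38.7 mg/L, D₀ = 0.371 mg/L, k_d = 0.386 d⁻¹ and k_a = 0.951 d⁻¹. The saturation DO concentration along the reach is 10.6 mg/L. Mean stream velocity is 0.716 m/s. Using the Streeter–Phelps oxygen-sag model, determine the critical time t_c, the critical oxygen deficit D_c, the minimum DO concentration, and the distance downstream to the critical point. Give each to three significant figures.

At the critical point dD/dt = 0, so k_d L₀ e^(−k_d t) = k_a D. Substituting D(t) from the Streeter–Phelps equation and solving for t gives
t_c = ln[(k_a/k_d)(1 − D₀(k_a−k_d)/(k_d L₀))] / (k_a−k_d).
Here k_a−k_d = 0.5650 d⁻¹ and 1 − D₀(k_a−k_d)/(k_d L₀) = 1 − 0.371×0.5650/(0.386×38.7) = 0.9860, so
t_c = ln(2.464 × 0.9860) / 0.5650 = 0.8875 / 0.5650 = 1.571 d.
D_c = (k_d/k_a) L₀ e^(−k_d t_c) = (0.386/0.951) × 38.7 × e^(−0.386×1.571) = 0.4059 × 38.7 × 0.5453 = 8.566 mg/L.
Minimum DO = C_s − D_c = 10.6 − 8.566 = 2.034 mg/L.
x_c = v t_c = 0.716 m/s × 1.571 d × 86400 s/d = 97180 m ≈ 97.2 km.

t_c ≈ 1.57 d; D_c ≈ 8.57 mg/L; min DO ≈ 2.03 mg/L; x_c ≈ 97.2 km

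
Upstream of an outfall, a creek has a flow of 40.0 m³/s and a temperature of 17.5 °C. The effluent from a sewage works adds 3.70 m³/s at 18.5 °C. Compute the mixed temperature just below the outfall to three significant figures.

Flow-weighted mixing: C = (Q_r C_r + Q_w C_w)/(Q_r + Q_w)
= (40.0×17.5 + 3.70×18.5)/(40.0 + 3.70) = 768.5/43.70 = 17.58 °C.

17.6 °C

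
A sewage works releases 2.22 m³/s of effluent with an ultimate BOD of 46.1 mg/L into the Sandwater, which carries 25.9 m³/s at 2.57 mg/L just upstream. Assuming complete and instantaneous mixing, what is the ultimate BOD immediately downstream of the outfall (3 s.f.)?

Flow-weighted mixing: C = (Q_r C_r + Q_w C_w)/(Q_r + Q_w)
= (25.9×2.57 + 2.22×46.1)/(25.9 + 2.22) = 168.9/28.12 = 6.007 mg/L.

6.01 mg/L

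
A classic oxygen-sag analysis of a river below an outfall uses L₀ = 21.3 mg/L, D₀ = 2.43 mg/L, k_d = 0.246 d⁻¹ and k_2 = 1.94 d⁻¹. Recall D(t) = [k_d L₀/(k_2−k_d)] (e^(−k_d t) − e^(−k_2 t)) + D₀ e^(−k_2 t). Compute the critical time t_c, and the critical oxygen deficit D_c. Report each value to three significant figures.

t_c = [1/(k_2−k_d)] ln[(k_2/k_d)(1 − D₀(k_2−k_d)/(k_d L₀))]
= [1/(1.94−0.246)] ln[(1.94/0.246)(1 − 2.43×1.694/(0.246×21.3))]
= (1/1.694) ln[7.886 × 0.2144] = 0.5903 × ln(1.691) = 0.5903 × 0.5252 = 0.3100 d.
L(t_c) = L₀ e^(−k_d t_c) = 21.3 × 0.9266 = 19.74 mg/L, and at the critical point k_2 D_c = k_d L, so D_c = (0.246/1.94) × 19.74 = 2.503 mg/L.

t_c ≈ 0.310 d; D_c ≈ 2.50 mg/L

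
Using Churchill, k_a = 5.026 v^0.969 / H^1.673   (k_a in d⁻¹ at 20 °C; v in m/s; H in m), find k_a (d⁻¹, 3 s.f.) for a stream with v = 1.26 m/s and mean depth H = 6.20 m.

k_a ≈ 0.297 d⁻¹

k_a = 5.026 × 1.26^0.969 / 6.20^1.673 = 5.026 × 1.251 / 21.17 = 0.2970 d⁻¹.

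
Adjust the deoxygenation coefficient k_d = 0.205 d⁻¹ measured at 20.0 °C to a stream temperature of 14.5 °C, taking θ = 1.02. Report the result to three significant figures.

k_d ≈ 0.184 d⁻¹

k_d(T₂) = k_d(T₁) · θ^(T₂−T₁) = 0.205 × 1.02^(14.5−20.0)
= 0.205 × 1.02^-5.50 = 0.205 × 0.8968 = 0.1838 d⁻¹.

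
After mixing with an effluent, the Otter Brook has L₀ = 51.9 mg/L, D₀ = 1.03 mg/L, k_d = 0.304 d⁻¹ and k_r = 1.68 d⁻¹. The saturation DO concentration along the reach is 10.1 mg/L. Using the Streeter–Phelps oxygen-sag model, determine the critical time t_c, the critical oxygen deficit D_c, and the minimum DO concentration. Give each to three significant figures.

t_c ≈ 1.17 d; D_c ≈ 6.57 mg/L; min DO ≈ 3.53 mg/L

With k_r/k_d = 5.526 and 1 − D₀(k_r−k_d)/(k_d L₀) = 0.9102,
t_c = ln(5.526 × 0.9102) / (1.68 − 0.304) = ln(5.030) / 1.376 = 1.615/1.376 = 1.174 d.
L(t_c) = L₀ e^(−k_d t_c) = 51.9 × 0.6998 = 36.32 mg/L, and at the critical point k_r D_c = k_d L, so D_c = (0.304/1.68) × 36.32 = 6.573 mg/L.
Minimum DO = C_s − D_c = 10.1 − 6.573 = 3.527 mg/L.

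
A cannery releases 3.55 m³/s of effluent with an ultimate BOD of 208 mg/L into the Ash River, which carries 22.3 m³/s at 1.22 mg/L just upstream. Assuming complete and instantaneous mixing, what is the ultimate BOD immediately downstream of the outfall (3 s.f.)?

29.6 mg/L

Flow-weighted mixing: C = (Q_r C_r + Q_w C_w)/(Q_r + Q_w)
= (22.3×1.22 + 3.55×208)/(22.3 + 3.55) = 765.6/25.85 = 29.62 mg/L.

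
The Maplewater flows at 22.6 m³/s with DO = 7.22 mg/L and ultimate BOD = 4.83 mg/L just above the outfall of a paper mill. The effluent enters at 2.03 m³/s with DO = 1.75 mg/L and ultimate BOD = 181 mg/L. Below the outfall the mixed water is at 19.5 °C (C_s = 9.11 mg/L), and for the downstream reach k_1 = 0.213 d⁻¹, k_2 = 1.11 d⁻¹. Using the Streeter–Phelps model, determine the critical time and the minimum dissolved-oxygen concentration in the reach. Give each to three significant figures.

Mixed DO = (22.6×7.22 + 2.03×1.75)/(22.6+2.03) = 166.7/24.63 = 6.769 mg/L.
Mixed L₀ = (22.6×4.83 + 2.03×181)/(24.63) = 476.6/24.63 = 19.35 mg/L.
Initial deficit D₀ = C_s − DO₀ = 9.11 − 6.769 = 2.341 mg/L.
t_c = (1/0.8970) ln[(1.11/0.213)(1 − 2.341×0.8970/(0.213×19.35))] = 1.115 × ln(2.556) = 1.046 d.
D_c = (0.213/1.11) × 19.35 × e^(−0.213×1.046) = 0.1919 × 19.35 × 0.8002 = 2.971 mg/L.
Minimum DO = 9.11 − 2.971 = 6.139 mg/L.

t_c ≈ 1.05 d; minimum DO ≈ 6.14 mg/L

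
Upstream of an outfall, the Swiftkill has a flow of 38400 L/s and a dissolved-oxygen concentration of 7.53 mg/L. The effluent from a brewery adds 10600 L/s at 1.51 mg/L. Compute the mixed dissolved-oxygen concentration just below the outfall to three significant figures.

Flow-weighted mixing: C = (Q_r C_r + Q_w C_w)/(Q_r + Q_w)
= (38400×7.53 + 10600×1.51)/(38400 + 10600) = 305200/49000 = 6.228 mg/L.

6.23 mg/L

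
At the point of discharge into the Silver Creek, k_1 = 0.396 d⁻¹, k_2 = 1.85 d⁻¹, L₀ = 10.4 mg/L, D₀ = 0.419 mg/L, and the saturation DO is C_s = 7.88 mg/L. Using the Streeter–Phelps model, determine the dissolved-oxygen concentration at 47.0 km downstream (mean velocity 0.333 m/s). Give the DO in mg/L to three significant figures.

DO ≈ 6.51 mg/L

Travel time t = x/v = 47.0 km / (0.333 m/s) = 47000 m / 0.333 m/s = 141100 s = 1.634 d.
k_1 L₀/(k_2−k_1) = 0.396×10.4/(1.85−0.396) = 4.118/1.454 = 2.832 mg/L.
e^(−k_1 t) = e^(−0.396×1.634) = 0.5237; e^(−k_2 t) = e^(−1.85×1.634) = 0.04870.
D = 2.832 × (0.5237 − 0.04870) + 0.419 × 0.04870 = 1.345 + 0.02040 = 1.366 mg/L.
DO = C_s − D = 7.88 − 1.366 = 6.514 mg/L.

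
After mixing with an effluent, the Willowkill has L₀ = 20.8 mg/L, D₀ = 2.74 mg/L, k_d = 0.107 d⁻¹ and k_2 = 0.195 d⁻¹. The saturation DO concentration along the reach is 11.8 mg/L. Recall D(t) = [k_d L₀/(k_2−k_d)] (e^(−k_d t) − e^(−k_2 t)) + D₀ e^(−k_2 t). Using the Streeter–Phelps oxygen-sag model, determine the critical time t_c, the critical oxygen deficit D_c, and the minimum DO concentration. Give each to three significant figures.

t_c ≈ 5.52 d; D_c ≈ 6.32 mg/L; min DO ≈ 5.48 mg/L

With k_2/k_d = 1.822 and 1 − D₀(k_2−k_d)/(k_d L₀) = 0.8917,
t_c = ln(1.822 × 0.8917) / (0.195 − 0.107) = ln(1.625) / 0.08800 = 0.4855/0.08800 = 5.517 d.
L(t_c) = L₀ e^(−k_d t_c) = 20.8 × 0.5541 = 11.53 mg/L, and at the critical point k_2 D_c = k_d L, so D_c = (0.107/0.195) × 11.53 = 6.325 mg/L.
Minimum DO = C_s − D_c = 11.8 − 6.325 = 5.475 mg/L.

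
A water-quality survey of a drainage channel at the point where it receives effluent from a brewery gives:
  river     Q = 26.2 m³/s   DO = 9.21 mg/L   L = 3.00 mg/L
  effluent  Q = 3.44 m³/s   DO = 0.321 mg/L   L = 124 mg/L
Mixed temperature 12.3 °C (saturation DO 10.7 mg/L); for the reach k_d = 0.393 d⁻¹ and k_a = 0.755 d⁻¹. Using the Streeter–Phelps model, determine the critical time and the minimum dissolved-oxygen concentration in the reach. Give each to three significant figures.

t_c ≈ 1.40 d; minimum DO ≈ 5.58 mg/L

Mixed DO = (26.2×9.21 + 3.44×0.321)/(26.2+3.44) = 242.4/29.64 = 8.178 mg/L.
Mixed L₀ = (26.2×3.00 + 3.44×124)/(29.64) = 505.2/29.64 = 17.04 mg/L.
Initial deficit D₀ = C_s − DO₀ = 10.7 − 8.178 = 2.522 mg/L.
t_c = (1/0.3620) ln[(0.755/0.393)(1 − 2.522×0.3620/(0.393×17.04))] = 2.762 × ln(1.659) = 1.399 d.
D_c = (0.393/0.755) × 17.04 × e^(−0.393×1.399) = 0.5205 × 17.04 × 0.5771 = 5.120 mg/L.
Minimum DO = 10.7 − 5.120 = 5.580 mg/L.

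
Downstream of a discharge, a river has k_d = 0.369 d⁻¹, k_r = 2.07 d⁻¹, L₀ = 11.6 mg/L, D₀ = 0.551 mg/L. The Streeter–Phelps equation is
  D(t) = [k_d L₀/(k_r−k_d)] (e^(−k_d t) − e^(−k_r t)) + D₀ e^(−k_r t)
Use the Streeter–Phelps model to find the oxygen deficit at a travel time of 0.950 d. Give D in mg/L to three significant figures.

D ≈ 1.50 mg/L

k_d L₀/(k_r−k_d) = 0.369×11.6/(2.07−0.369) = 4.280/1.701 = 2.516 mg/L.
e^(−k_d t) = e^(−0.369×0.9500) = 0.7043; e^(−k_r t) = e^(−2.07×0.9500) = 0.1399.
D = 2.516 × (0.7043 − 0.1399) + 0.551 × 0.1399 = 1.420 + 0.07711 = 1.497 mg/L.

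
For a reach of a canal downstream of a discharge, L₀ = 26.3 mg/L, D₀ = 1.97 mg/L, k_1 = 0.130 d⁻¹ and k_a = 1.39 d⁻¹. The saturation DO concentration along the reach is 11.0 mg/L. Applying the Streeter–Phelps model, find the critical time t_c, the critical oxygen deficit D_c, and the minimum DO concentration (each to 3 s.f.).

t_c = [1/(k_a−k_1)] ln[(k_a/k_1)(1 − D₀(k_a−k_1)/(k_1 L₀))]
= [1/(1.39−0.130)] ln[(1.39/0.130)(1 − 1.97×1.260/(0.130×26.3))]
= (1/1.260) ln[10.69 × 0.2740] = 0.7937 × ln(2.930) = 0.7937 × 1.075 = 0.8531 d.
D_c = (k_1/k_a) L₀ e^(−k_1 t_c) = (0.130/1.39) × 26.3 × e^(−0.130×0.8531) = 0.09353 × 26.3 × 0.8950 = 2.202 mg/L.
Minimum DO = C_s − D_c = 11.0 − 2.202 = 8.798 mg/L.

t_c ≈ 0.853 d; D_c ≈ 2.20 mg/L; min DO ≈ 8.80 mg/L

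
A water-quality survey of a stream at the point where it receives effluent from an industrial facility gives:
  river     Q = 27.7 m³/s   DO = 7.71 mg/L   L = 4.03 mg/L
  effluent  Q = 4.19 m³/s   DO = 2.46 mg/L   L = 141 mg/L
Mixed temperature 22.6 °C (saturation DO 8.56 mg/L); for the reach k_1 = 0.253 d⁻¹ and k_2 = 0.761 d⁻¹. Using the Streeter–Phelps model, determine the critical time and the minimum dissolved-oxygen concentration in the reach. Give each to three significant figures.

Mixed DO = (27.7×7.71 + 4.19×2.46)/(27.7+4.19) = 223.9/31.89 = 7.020 mg/L.
Mixed L₀ = (27.7×4.03 + 4.19×141)/(31.89) = 702.4/31.89 = 22.03 mg/L.
Initial deficit D₀ = C_s − DO₀ = 8.56 − 7.020 = 1.540 mg/L.
t_c = (1/0.5080) ln[(0.761/0.253)(1 − 1.540×0.5080/(0.253×22.03))] = 1.969 × ln(2.586) = 1.870 d.
D_c = (0.253/0.761) × 22.03 × e^(−0.253×1.870) = 0.3325 × 22.03 × 0.6231 = 4.562 mg/L.
Minimum DO = 8.56 − 4.562 = 3.998 mg/L.

t_c ≈ 1.87 d; minimum DO ≈ 4.00 mg/L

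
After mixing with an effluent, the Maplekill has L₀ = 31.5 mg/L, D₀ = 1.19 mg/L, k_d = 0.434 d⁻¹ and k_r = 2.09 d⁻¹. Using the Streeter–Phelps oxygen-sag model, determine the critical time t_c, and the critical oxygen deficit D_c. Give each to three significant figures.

At the critical point dD/dt = 0, so k_d L₀ e^(−k_d t) = k_r D. Substituting D(t) from the Streeter–Phelps equation and solving for t gives
t_c = ln[(k_r/k_d)(1 − D₀(k_r−k_d)/(k_d L₀))] / (k_r−k_d).
Here k_r−k_d = 1.656 d⁻¹ and 1 − D₀(k_r−k_d)/(k_d L₀) = 1 − 1.19×1.656/(0.434×31.5) = 0.8559, so
t_c = ln(4.816 × 0.8559) / 1.656 = 1.416 / 1.656 = 0.8552 d.
L(t_c) = L₀ e^(−k_d t_c) = 31.5 × 0.6899 = 21.73 mg/L, and at the critical point k_r D_c = k_d L, so D_c = (0.434/2.09) × 21.73 = 4.513 mg/L.

t_c ≈ 0.855 d; D_c ≈ 4.51 mg/L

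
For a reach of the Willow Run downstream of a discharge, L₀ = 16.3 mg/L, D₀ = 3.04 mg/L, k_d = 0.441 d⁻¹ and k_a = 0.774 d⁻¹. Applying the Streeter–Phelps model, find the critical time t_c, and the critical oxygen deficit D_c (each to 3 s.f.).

With k_a/k_d = 1.755 and 1 − D₀(k_a−k_d)/(k_d L₀) = 0.8592,
t_c = ln(1.755 × 0.8592) / (0.774 − 0.441) = ln(1.508) / 0.3330 = 0.4107/0.3330 = 1.233 d.
L(t_c) = L₀ e^(−k_d t_c) = 16.3 × 0.5804 = 9.461 mg/L, and at the critical point k_a D_c = k_d L, so D_c = (0.441/0.774) × 9.461 = 5.391 mg/L.

t_c ≈ 1.23 d; D_c ≈ 5.39 mg/L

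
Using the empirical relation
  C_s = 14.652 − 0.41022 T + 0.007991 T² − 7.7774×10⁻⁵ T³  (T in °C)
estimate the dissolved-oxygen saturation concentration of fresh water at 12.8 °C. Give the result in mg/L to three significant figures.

C_s ≈ 10.5 mg/L

C_s = 14.652 − 0.41022×12.8 + 0.007991×12.8² − 7.7774×10⁻⁵×12.8³ = 10.55 mg/L.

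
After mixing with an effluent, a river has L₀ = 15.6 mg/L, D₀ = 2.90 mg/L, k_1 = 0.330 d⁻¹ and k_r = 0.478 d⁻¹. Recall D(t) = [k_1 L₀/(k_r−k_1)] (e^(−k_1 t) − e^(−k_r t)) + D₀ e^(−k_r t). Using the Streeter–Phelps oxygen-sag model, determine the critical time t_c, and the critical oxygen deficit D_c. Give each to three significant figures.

With k_r/k_1 = 1.448 and 1 − D₀(k_r−k_1)/(k_1 L₀) = 0.9166,
t_c = ln(1.448 × 0.9166) / (0.478 − 0.330) = ln(1.328) / 0.1480 = 0.2835/0.1480 = 1.915 d.
D_c = (k_1/k_r) L₀ e^(−k_1 t_c) = (0.330/0.478) × 15.6 × e^(−0.330×1.915) = 0.6904 × 15.6 × 0.5315 = 5.724 mg/L.

t_c ≈ 1.92 d; D_c ≈ 5.72 mg/L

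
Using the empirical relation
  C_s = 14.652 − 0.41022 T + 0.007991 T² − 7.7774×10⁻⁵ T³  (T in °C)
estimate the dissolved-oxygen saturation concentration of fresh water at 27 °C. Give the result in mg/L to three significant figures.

C_s ≈ 7.87 mg/L

C_s = 14.652 − 0.41022×27 + 0.007991×27² − 7.7774×10⁻⁵×27³ = 7.871 mg/L.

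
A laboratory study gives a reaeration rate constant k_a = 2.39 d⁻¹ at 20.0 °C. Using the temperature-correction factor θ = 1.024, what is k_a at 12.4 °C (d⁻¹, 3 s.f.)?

k_a ≈ 2.00 d⁻¹

k_a(T₂) = k_a(T₁) · θ^(T₂−T₁) = 2.39 × 1.024^(12.4−20.0)
= 2.39 × 1.024^-7.60 = 2.39 × 0.8351 = 1.996 d⁻¹.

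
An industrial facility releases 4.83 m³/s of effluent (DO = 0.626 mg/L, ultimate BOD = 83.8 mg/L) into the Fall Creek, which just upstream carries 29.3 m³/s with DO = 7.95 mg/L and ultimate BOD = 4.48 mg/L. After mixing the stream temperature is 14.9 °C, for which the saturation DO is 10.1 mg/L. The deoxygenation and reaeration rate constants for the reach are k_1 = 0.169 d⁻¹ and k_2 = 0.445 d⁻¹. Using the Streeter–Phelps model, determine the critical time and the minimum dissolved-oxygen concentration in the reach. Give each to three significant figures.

Mixed DO = (29.3×7.95 + 4.83×0.626)/(29.3+4.83) = 236.0/34.13 = 6.914 mg/L.
Mixed L₀ = (29.3×4.48 + 4.83×83.8)/(34.13) = 536.0/34.13 = 15.71 mg/L.
Initial deficit D₀ = C_s − DO₀ = 10.1 − 6.914 = 3.186 mg/L.
t_c = (1/0.2760) ln[(0.445/0.169)(1 − 3.186×0.2760/(0.169×15.71))] = 3.623 × ln(1.761) = 2.050 d.
D_c = (0.169/0.445) × 15.71 × e^(−0.169×2.050) = 0.3798 × 15.71 × 0.7072 = 4.218 mg/L.
Minimum DO = 10.1 − 4.218 = 5.882 mg/L.

t_c ≈ 2.05 d; minimum DO ≈ 5.88 mg/L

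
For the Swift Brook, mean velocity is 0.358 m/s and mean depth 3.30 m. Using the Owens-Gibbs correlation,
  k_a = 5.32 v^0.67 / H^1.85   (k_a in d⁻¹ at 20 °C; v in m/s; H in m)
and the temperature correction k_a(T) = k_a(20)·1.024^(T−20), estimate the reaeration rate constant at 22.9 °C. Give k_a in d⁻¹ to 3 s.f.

k_a ≈ 0.315 d⁻¹

k_a(20) = 5.32 × 0.358^0.67 / 3.30^1.85 = 5.32 × 0.5025 / 9.104 = 0.2936 d⁻¹.
k_a(22.9) = 0.2936 × 1.024^(22.9−20) = 0.2936 × 1.071 = 0.3145 d⁻¹.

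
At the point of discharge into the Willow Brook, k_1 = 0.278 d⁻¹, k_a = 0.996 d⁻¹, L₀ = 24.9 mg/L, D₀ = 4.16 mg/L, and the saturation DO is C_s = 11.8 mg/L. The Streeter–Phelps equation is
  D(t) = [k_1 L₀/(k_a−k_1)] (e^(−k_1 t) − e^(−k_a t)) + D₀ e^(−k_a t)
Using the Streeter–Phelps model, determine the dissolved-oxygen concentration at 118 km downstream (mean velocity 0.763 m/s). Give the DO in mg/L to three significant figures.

DO ≈ 6.86 mg/L

Travel time t = x/v = 118 km / (0.763 m/s) = 118000 m / 0.763 m/s = 154700 s = 1.790 d.
k_1 L₀/(k_a−k_1) = 0.278×24.9/(0.996−0.278) = 6.922/0.7180 = 9.641 mg/L.
e^(−k_1 t) = e^(−0.278×1.790) = 0.6080; e^(−k_a t) = e^(−0.996×1.790) = 0.1682.
D = 9.641 × (0.6080 − 0.1682) + 4.16 × 0.1682 = 4.240 + 0.6996 = 4.940 mg/L.
DO = C_s − D = 11.8 − 4.940 = 6.860 mg/L.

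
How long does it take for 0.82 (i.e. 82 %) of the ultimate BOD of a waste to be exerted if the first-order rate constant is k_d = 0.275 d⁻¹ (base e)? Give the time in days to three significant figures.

y/L₀ = 1 − e^(−k_d t) = 0.82 ⇒ e^(−k_d t) = 0.180
t = −ln(0.180) / 0.275 = 1.715 / 0.275 = 6.236 d.

t ≈ 6.24 d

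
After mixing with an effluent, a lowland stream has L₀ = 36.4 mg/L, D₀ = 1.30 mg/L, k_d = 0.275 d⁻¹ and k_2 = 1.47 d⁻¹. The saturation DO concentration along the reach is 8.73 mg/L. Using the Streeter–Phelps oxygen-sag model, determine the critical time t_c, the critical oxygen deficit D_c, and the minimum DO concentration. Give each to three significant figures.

At the critical point dD/dt = 0, so k_d L₀ e^(−k_d t) = k_2 D. Substituting D(t) from the Streeter–Phelps equation and solving for t gives
t_c = ln[(k_2/k_d)(1 − D₀(k_2−k_d)/(k_d L₀))] / (k_2−k_d).
Here k_2−k_d = 1.195 d⁻¹ and 1 − D₀(k_2−k_d)/(k_d L₀) = 1 − 1.30×1.195/(0.275×36.4) = 0.8448, so
t_c = ln(5.345 × 0.8448) / 1.195 = 1.508 / 1.195 = 1.262 d.
L(t_c) = L₀ e^(−k_d t_c) = 36.4 × 0.7069 = 25.73 mg/L, and at the critical point k_2 D_c = k_d L, so D_c = (0.275/1.47) × 25.73 = 4.813 mg/L.
Minimum DO = C_s − D_c = 8.73 − 4.813 = 3.917 mg/L.

t_c ≈ 1.26 d; D_c ≈ 4.81 mg/L; min DO ≈ 3.92 mg/L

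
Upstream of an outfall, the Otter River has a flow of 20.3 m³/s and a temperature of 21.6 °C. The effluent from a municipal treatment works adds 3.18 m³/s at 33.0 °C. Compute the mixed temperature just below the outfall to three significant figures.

23.1 °C

Flow-weighted mixing: C = (Q_r C_r + Q_w C_w)/(Q_r + Q_w)
= (20.3×21.6 + 3.18×33.0)/(20.3 + 3.18) = 543.4/23.48 = 23.14 °C.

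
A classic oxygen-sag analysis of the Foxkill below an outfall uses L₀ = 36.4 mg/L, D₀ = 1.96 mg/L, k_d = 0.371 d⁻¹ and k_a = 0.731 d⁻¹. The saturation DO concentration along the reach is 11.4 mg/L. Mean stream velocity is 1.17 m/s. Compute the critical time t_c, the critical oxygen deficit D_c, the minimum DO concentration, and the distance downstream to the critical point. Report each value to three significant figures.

At the critical point dD/dt = 0, so k_d L₀ e^(−k_d t) = k_a D. Substituting D(t) from the Streeter–Phelps equation and solving for t gives
t_c = ln[(k_a/k_d)(1 − D₀(k_a−k_d)/(k_d L₀))] / (k_a−k_d).
Here k_a−k_d = 0.3600 d⁻¹ and 1 − D₀(k_a−k_d)/(k_d L₀) = 1 − 1.96×0.3600/(0.371×36.4) = 0.9478, so
t_c = ln(1.970 × 0.9478) / 0.3600 = 0.6245 / 0.3600 = 1.735 d.
D_c = (k_d/k_a) L₀ e^(−k_d t_c) = (0.371/0.731) × 36.4 × e^(−0.371×1.735) = 0.5075 × 36.4 × 0.5254 = 9.706 mg/L.
Minimum DO = C_s − D_c = 11.4 − 9.706 = 1.694 mg/L.
x_c = v t_c = 1.17 m/s × 1.735 d × 86400 s/d = 175400 m ≈ 175 km.

t_c ≈ 1.73 d; D_c ≈ 9.71 mg/L; min DO ≈ 1.69 mg/L; x_c ≈ 175 km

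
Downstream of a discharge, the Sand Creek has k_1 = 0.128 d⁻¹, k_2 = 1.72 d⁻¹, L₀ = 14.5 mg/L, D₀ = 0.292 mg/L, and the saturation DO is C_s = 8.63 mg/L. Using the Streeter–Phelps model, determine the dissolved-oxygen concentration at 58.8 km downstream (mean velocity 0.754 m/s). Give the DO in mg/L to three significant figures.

Travel time t = x/v = 58.8 km / (0.754 m/s) = 58800 m / 0.754 m/s = 77980 s = 0.9026 d.
k_1 L₀/(k_2−k_1) = 0.128×14.5/(1.72−0.128) = 1.856/1.592 = 1.166 mg/L.
e^(−k_1 t) = e^(−0.128×0.9026) = 0.8909; e^(−k_2 t) = e^(−1.72×0.9026) = 0.2117.
D = 1.166 × (0.8909 − 0.2117) + 0.292 × 0.2117 = 0.7918 + 0.06182 = 0.8536 mg/L.
DO = C_s − D = 8.63 − 0.8536 = 7.776 mg/L.

DO ≈ 7.78 mg/L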